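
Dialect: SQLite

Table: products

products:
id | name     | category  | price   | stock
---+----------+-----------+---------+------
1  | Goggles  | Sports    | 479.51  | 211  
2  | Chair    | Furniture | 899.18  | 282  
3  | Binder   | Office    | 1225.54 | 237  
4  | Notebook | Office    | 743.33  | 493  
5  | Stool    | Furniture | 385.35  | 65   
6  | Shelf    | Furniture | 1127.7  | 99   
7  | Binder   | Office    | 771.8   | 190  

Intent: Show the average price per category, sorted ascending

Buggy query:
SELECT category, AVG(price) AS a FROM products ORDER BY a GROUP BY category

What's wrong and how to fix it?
Bug: GROUP BY must precede ORDER BY

Fix: Reorder: SELECT … FROM … GROUP BY … ORDER BY …

Corrected query:
SELECT category, AVG(price) AS a FROM products GROUP BY category ORDER BY a

Result:
category  | a         
----------+-----------
Sports    | 479.51    
Furniture | 804.076667
Office    | 913.556667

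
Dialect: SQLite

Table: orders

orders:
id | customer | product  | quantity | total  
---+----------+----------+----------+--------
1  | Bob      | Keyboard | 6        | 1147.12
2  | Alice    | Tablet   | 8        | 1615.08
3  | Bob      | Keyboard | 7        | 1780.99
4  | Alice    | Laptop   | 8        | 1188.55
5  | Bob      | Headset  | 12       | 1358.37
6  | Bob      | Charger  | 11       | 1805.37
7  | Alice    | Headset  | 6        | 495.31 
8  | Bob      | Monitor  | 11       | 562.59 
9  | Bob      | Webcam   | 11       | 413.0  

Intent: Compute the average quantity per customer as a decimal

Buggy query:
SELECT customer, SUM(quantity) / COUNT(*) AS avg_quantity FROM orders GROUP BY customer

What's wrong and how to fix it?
Bug: Both operands are integers, so '/' performs integer division and truncates

Fix: Multiply by 1.0 (or CAST to REAL) to force floating-point division

Corrected query:
SELECT customer, SUM(quantity) * 1.0 / COUNT(*) AS avg_quantity FROM orders GROUP BY customer

Result:
customer | avg_quantity
---------+-------------
Alice    | 7.333333    
Bob      | 9.666667    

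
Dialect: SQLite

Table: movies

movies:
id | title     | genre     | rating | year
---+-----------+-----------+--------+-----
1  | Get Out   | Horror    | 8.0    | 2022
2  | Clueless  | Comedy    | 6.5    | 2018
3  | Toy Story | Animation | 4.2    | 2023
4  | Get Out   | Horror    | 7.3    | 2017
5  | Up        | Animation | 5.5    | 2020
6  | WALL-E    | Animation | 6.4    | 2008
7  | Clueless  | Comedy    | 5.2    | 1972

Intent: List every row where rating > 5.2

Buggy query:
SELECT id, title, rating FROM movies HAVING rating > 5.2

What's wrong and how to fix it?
Bug: HAVING filters the output of aggregation, but this query has no GROUP BY and no aggregate functions, so SQLite rejects it (HAVING clause on a non-aggregate query); the condition here is per row

Fix: Replace HAVING with WHERE since the condition applies to individual rows

Corrected query:
SELECT id, title, rating FROM movies WHERE rating > 5.2

Result:
id | title    | rating
---+----------+-------
1  | Get Out  | 8     
2  | Clueless | 6.5   
4  | Get Out  | 7.3   
5  | Up       | 5.5   
6  | WALL-E   | 6.4   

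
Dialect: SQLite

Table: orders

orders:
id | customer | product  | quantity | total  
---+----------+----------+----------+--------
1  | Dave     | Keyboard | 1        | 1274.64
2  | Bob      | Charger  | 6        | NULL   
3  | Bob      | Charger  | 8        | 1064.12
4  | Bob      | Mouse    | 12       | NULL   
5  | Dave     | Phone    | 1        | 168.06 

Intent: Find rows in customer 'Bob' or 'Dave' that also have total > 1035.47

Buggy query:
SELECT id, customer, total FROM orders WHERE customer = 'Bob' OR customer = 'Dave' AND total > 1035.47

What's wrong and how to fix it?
Bug: Without parentheses, AND is evaluated before OR, so the total filter only applies to the 'Dave' branch

Fix: Group the OR with parentheses (or use IN), then AND the threshold

Corrected query:
SELECT id, customer, total FROM orders WHERE (customer = 'Bob' OR customer = 'Dave') AND total > 1035.47

Result:
id | customer | total  
---+----------+--------
1  | Dave     | 1274.64
3  | Bob      | 1064.12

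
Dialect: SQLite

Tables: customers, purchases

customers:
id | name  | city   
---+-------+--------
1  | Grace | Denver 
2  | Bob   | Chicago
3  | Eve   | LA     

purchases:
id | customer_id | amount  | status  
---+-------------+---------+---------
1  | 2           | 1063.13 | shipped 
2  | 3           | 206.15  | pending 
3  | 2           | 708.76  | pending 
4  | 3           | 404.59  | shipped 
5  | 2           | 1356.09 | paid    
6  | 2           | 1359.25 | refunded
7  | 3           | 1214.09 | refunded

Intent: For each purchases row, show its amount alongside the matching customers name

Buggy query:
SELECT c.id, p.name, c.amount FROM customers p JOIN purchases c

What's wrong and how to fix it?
Bug: JOIN with no ON clause produces a cartesian product; every purchases row pairs with every customers row

Fix: Specify the join condition linking the foreign key to the parent id

Corrected query:
SELECT c.id, p.name, c.amount FROM customers p JOIN purchases c ON c.customer_id = p.id

Result:
id | name | amount 
---+------+--------
1  | Bob  | 1063.13
2  | Eve  | 206.15 
3  | Bob  | 708.76 
4  | Eve  | 404.59 
5  | Bob  | 1356.09
6  | Bob  | 1359.25
7  | Eve  | 1214.09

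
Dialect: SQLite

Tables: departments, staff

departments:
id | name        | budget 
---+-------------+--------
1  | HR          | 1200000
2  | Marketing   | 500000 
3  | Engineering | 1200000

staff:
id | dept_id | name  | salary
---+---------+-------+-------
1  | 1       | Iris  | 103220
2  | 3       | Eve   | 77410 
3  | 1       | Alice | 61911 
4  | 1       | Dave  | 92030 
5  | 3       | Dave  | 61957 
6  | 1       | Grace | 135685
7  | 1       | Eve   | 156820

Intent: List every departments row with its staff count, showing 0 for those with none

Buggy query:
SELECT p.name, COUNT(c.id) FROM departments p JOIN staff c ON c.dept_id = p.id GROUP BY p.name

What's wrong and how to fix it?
Bug: An inner join excludes parents with zero children

Fix: Switch to LEFT JOIN to retain unmatched parent rows

Corrected query:
SELECT p.name, COUNT(c.id) FROM departments p LEFT JOIN staff c ON c.dept_id = p.id GROUP BY p.name

Result:
name        | COUNT(c.id)
------------+------------
Engineering | 2          
HR          | 5          
Marketing   | 0          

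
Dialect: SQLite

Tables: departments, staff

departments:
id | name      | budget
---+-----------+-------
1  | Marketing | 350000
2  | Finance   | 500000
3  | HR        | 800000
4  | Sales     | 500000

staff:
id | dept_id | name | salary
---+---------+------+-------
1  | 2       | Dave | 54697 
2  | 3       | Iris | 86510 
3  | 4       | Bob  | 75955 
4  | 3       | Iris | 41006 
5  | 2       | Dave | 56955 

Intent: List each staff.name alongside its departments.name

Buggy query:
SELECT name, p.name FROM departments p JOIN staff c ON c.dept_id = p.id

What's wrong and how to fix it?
Bug: 'name' exists in both joined tables, so the database can't tell which one is meant

Fix: Qualify the column with its table alias (c.name)

Corrected query:
SELECT c.name, p.name FROM departments p JOIN staff c ON c.dept_id = p.id

Result:
name | name   
-----+--------
Dave | Finance
Iris | HR     
Bob  | Sales  
Iris | HR     
Dave | Finance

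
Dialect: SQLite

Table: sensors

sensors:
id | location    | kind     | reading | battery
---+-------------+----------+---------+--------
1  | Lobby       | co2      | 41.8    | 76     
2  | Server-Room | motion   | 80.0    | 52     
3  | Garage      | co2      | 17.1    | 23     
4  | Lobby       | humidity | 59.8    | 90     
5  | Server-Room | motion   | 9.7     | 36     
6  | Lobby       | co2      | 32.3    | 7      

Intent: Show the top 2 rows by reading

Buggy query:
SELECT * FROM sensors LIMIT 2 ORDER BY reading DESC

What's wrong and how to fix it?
Bug: LIMIT must come after ORDER BY

Fix: Swap the clauses: ORDER BY first, then LIMIT

Corrected query:
SELECT * FROM sensors ORDER BY reading DESC LIMIT 2

Result:
id | location    | kind     | reading | battery
---+-------------+----------+---------+--------
2  | Server-Room | motion   | 80      | 52     
4  | Lobby       | humidity | 59.8    | 90     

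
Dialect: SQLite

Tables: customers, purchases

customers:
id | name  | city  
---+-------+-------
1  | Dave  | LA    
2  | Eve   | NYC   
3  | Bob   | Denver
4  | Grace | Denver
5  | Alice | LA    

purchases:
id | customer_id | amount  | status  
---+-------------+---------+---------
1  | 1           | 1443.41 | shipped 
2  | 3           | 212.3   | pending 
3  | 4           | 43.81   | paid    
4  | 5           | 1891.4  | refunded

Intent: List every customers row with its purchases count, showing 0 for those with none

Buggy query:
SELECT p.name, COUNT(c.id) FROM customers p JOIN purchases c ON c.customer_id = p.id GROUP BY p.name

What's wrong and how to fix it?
Bug: An inner join excludes parents with zero children

Fix: Switch to LEFT JOIN to retain unmatched parent rows

Corrected query:
SELECT p.name, COUNT(c.id) FROM customers p LEFT JOIN purchases c ON c.customer_id = p.id GROUP BY p.name

Result:
name  | COUNT(c.id)
------+------------
Alice | 1          
Bob   | 1          
Dave  | 1          
Eve   | 0          
Grace | 1          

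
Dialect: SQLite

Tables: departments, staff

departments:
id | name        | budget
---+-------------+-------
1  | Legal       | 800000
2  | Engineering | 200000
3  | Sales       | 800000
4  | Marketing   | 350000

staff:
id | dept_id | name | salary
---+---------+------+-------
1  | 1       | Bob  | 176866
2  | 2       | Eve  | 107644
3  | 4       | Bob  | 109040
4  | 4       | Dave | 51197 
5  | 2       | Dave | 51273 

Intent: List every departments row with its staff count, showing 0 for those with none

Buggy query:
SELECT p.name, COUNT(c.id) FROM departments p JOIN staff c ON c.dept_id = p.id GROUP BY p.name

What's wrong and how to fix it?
Bug: An inner join excludes parents with zero children

Fix: Use LEFT JOIN so parents without children still appear (COUNT(c.id) gives 0)

Corrected query:
SELECT p.name, COUNT(c.id) FROM departments p LEFT JOIN staff c ON c.dept_id = p.id GROUP BY p.name

Result:
name        | COUNT(c.id)
------------+------------
Engineering | 2          
Legal       | 1          
Marketing   | 2          
Sales       | 0          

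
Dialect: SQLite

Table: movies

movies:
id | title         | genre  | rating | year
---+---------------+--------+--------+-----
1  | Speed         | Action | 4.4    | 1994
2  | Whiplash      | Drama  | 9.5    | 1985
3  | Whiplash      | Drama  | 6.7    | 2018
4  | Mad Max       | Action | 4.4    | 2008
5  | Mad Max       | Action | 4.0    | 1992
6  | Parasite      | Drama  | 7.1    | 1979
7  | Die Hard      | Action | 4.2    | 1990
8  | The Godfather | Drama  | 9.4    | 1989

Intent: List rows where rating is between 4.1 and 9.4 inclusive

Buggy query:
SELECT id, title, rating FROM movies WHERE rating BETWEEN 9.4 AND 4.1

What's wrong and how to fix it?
Bug: The bounds are reversed; BETWEEN a AND b requires a <= b to match anything

Fix: Write BETWEEN 4.1 AND 9.4

Corrected query:
SELECT id, title, rating FROM movies WHERE rating BETWEEN 4.1 AND 9.4

Result:
id | title         | rating
---+---------------+-------
1  | Speed         | 4.4   
3  | Whiplash      | 6.7   
4  | Mad Max       | 4.4   
6  | Parasite      | 7.1   
7  | Die Hard      | 4.2   
8  | The Godfather | 9.4   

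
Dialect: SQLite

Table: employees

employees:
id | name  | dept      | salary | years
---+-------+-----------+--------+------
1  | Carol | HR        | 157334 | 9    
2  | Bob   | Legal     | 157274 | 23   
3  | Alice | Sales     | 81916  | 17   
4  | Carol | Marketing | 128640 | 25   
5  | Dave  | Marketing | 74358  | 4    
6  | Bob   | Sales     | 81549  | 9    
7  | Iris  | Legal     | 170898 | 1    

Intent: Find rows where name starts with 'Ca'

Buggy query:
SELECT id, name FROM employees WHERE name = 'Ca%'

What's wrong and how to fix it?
Bug: '=' compares the literal string including the % character; pattern matching needs LIKE

Fix: Replace '=' with LIKE so 'Ca%' is treated as a pattern

Corrected query:
SELECT id, name FROM employees WHERE name LIKE 'Ca%'

Result:
id | name 
---+------
1  | Carol
4  | Carol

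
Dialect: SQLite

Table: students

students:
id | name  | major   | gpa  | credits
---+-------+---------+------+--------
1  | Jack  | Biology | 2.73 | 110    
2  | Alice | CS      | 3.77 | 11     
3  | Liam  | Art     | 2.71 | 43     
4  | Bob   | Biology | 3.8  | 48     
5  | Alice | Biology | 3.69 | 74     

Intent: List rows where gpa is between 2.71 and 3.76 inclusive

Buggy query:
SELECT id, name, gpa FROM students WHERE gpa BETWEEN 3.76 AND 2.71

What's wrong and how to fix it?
Bug: BETWEEN expects the lower bound first; with 3.76 AND 2.71 the range is empty

Fix: Write BETWEEN 2.71 AND 3.76

Corrected query:
SELECT id, name, gpa FROM students WHERE gpa BETWEEN 2.71 AND 3.76

Result:
id | name  | gpa 
---+-------+-----
1  | Jack  | 2.73
3  | Liam  | 2.71
5  | Alice | 3.69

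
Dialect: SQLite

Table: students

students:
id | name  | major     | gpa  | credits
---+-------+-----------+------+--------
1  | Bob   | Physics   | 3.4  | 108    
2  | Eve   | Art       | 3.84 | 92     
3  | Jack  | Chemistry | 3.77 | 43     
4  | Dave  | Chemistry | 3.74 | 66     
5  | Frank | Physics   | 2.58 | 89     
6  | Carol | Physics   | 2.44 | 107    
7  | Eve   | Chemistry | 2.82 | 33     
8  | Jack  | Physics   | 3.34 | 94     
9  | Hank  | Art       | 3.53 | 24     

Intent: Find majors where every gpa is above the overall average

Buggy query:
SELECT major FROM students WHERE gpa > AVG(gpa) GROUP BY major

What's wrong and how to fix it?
Bug: AVG() is an aggregate; it can't sit directly in WHERE

Fix: Use a subquery for AVG and a HAVING MIN(...) filter so the condition holds for every row in the group

Corrected query:
SELECT major FROM students GROUP BY major HAVING MIN(gpa) > (SELECT AVG(gpa) FROM students)

Result:
major
-----
Art  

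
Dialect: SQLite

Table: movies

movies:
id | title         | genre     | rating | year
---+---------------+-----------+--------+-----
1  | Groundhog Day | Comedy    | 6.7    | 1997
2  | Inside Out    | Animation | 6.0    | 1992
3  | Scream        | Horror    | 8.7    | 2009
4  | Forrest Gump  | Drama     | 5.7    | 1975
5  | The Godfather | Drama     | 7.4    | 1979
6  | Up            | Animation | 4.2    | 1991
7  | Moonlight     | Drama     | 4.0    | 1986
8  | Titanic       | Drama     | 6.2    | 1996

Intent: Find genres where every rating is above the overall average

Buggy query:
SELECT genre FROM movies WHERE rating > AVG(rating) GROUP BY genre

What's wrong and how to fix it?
Bug: AVG() is an aggregate; it can't sit directly in WHERE

Fix: Compute the overall average in a scalar subquery and compare each group's MIN against it in HAVING

Corrected query:
SELECT genre FROM movies GROUP BY genre HAVING MIN(rating) > (SELECT AVG(rating) FROM movies)

Result:
genre 
------
Comedy
Horror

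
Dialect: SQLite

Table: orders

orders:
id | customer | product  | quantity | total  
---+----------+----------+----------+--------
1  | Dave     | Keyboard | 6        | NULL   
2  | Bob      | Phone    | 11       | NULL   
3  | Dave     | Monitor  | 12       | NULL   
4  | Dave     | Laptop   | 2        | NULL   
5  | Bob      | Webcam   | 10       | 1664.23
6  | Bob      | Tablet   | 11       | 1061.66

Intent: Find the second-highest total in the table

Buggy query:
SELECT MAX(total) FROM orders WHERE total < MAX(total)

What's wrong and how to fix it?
Bug: MAX(total) on the right of the comparison is an aggregate-in-WHERE error

Fix: Compute the overall MAX in a subquery, then take MAX of rows below it

Corrected query:
SELECT MAX(total) FROM orders WHERE total < (SELECT MAX(total) FROM orders)

Result:
MAX(total)
----------
1061.66   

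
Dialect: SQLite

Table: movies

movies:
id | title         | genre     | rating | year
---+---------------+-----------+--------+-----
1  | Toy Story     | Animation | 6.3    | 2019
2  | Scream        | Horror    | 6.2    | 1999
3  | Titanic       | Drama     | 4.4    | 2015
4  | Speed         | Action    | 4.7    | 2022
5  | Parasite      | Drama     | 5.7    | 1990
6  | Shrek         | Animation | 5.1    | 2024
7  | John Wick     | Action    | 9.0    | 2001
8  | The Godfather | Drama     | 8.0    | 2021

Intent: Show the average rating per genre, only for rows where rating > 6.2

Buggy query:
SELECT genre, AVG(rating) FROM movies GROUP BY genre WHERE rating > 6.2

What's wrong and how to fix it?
Bug: Row-level WHERE must come before GROUP BY in the clause order

Fix: Place WHERE between FROM and GROUP BY

Corrected query:
SELECT genre, AVG(rating) FROM movies WHERE rating > 6.2 GROUP BY genre

Result:
genre     | AVG(rating)
----------+------------
Action    | 9          
Animation | 6.3        
Drama     | 8          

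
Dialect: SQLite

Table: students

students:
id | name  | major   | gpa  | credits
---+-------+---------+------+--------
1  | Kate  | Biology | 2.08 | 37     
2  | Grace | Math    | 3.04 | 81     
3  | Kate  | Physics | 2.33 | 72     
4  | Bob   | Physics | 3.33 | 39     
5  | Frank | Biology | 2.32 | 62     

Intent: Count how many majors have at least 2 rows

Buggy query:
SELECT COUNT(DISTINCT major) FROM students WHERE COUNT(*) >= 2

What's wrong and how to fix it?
Bug: COUNT(*) cannot appear in WHERE; the per-group count doesn't exist yet

Fix: Group first with HAVING COUNT(*) >= 2, then COUNT the resulting groups

Corrected query:
SELECT COUNT(*) FROM (SELECT major FROM students GROUP BY major HAVING COUNT(*) >= 2)

Result:
COUNT(*)
--------
2       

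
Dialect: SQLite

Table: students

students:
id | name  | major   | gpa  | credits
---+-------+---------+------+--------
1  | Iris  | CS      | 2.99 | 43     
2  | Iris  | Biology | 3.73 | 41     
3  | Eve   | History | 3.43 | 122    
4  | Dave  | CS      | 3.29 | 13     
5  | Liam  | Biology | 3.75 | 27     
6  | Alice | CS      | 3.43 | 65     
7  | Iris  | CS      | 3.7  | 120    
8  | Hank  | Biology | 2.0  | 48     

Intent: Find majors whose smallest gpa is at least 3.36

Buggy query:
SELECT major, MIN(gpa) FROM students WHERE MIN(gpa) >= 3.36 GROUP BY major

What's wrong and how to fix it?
Bug: MIN() in WHERE is a misuse of aggregate

Fix: Replace WHERE with HAVING after the GROUP BY

Corrected query:
SELECT major, MIN(gpa) FROM students GROUP BY major HAVING MIN(gpa) >= 3.36

Result:
major   | MIN(gpa)
--------+---------
History | 3.43    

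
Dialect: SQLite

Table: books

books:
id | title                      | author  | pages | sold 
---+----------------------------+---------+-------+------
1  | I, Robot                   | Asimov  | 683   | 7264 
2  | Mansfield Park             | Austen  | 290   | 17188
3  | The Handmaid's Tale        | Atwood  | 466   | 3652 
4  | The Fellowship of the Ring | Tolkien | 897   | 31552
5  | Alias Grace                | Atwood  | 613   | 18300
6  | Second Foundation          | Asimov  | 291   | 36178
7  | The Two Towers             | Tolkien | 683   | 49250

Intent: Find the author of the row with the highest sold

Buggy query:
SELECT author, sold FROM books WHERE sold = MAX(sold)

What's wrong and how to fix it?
Bug: MAX(sold) is an aggregate and cannot be used directly in WHERE

Fix: Wrap MAX in a scalar subquery so WHERE compares against a single value

Corrected query:
SELECT author, sold FROM books WHERE sold = (SELECT MAX(sold) FROM books)

Result:
author  | sold 
--------+------
Tolkien | 49250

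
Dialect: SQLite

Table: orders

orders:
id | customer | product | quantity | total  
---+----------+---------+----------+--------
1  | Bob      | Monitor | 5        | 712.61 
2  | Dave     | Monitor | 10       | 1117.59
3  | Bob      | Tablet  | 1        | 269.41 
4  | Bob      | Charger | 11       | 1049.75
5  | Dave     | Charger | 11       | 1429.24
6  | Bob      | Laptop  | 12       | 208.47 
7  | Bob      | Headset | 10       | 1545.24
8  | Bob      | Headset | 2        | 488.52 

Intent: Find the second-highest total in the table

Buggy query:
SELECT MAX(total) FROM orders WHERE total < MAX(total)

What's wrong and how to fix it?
Bug: The inner MAX is an aggregate inside WHERE, which is not allowed

Fix: Compute the overall MAX in a subquery, then take MAX of rows below it

Corrected query:
SELECT MAX(total) FROM orders WHERE total < (SELECT MAX(total) FROM orders)

Result:
MAX(total)
----------
1429.24   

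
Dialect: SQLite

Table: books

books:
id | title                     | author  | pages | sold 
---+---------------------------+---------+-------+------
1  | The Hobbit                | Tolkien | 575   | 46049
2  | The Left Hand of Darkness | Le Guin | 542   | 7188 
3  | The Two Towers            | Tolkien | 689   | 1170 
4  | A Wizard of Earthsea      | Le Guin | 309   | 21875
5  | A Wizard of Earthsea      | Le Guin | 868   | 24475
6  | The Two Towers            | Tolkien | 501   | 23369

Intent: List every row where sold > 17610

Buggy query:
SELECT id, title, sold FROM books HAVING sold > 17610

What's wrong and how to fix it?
Bug: HAVING filters the output of aggregation, but this query has no GROUP BY and no aggregate functions, so SQLite rejects it (HAVING clause on a non-aggregate query); the condition here is per row

Fix: Use WHERE for row-level filtering

Corrected query:
SELECT id, title, sold FROM books WHERE sold > 17610

Result:
id | title                | sold 
---+----------------------+------
1  | The Hobbit           | 46049
4  | A Wizard of Earthsea | 21875
5  | A Wizard of Earthsea | 24475
6  | The Two Towers       | 23369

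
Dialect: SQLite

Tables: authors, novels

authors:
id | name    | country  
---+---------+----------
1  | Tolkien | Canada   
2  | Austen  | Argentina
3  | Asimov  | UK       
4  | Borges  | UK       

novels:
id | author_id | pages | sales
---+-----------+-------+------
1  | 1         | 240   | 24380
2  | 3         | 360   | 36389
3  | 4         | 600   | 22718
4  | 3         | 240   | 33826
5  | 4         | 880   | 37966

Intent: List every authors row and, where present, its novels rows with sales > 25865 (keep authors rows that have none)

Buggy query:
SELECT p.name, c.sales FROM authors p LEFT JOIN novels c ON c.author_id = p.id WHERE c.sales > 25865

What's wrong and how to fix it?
Bug: Filtering c.sales in WHERE discards the NULL rows produced by LEFT JOIN, turning it into an inner join

Fix: Move the right-table condition into the ON clause so unmatched parents are kept

Corrected query:
SELECT p.name, c.sales FROM authors p LEFT JOIN novels c ON c.author_id = p.id AND c.sales > 25865

Result:
name    | sales
--------+------
Tolkien | NULL 
Austen  | NULL 
Asimov  | 33826
Asimov  | 36389
Borges  | 37966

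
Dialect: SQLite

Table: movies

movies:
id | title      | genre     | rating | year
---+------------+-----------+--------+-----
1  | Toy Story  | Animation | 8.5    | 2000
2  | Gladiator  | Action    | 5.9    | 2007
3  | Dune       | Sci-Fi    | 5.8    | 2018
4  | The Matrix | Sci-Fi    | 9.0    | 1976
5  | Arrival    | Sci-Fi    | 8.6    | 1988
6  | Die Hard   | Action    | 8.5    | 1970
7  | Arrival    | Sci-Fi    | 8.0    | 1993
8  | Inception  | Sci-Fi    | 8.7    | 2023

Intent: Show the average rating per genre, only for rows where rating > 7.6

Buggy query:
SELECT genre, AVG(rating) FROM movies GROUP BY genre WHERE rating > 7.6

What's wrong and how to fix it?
Bug: Row-level WHERE must come before GROUP BY in the clause order

Fix: Place WHERE between FROM and GROUP BY

Corrected query:
SELECT genre, AVG(rating) FROM movies WHERE rating > 7.6 GROUP BY genre

Result:
genre     | AVG(rating)
----------+------------
Action    | 8.5        
Animation | 8.5        
Sci-Fi    | 8.575      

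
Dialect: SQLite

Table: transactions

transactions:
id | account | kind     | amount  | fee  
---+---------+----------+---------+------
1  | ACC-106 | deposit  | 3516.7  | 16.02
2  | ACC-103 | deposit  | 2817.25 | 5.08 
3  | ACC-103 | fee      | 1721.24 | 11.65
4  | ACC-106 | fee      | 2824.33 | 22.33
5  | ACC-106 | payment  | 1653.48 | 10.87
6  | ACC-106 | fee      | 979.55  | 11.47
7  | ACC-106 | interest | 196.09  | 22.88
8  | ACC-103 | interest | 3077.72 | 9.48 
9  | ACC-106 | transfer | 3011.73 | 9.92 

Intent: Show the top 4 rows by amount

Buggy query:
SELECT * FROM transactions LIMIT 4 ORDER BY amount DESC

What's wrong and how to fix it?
Bug: LIMIT must come after ORDER BY

Fix: Swap the clauses: ORDER BY first, then LIMIT

Corrected query:
SELECT * FROM transactions ORDER BY amount DESC LIMIT 4

Result:
id | account | kind     | amount  | fee  
---+---------+----------+---------+------
1  | ACC-106 | deposit  | 3516.7  | 16.02
8  | ACC-103 | interest | 3077.72 | 9.48 
9  | ACC-106 | transfer | 3011.73 | 9.92 
4  | ACC-106 | fee      | 2824.33 | 22.33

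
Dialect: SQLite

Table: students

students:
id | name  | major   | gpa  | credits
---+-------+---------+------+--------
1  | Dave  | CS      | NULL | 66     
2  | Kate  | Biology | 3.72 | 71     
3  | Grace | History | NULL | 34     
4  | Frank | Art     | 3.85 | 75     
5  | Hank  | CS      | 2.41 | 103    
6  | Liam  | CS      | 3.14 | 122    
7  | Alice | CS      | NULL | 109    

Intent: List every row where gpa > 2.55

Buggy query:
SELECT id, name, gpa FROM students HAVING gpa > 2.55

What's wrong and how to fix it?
Bug: This is a non-aggregate query (no GROUP BY, no aggregates), so in SQLite the HAVING clause is invalid here; a row-level condition belongs in WHERE

Fix: Replace HAVING with WHERE since the condition applies to individual rows

Corrected query:
SELECT id, name, gpa FROM students WHERE gpa > 2.55

Result:
id | name  | gpa 
---+-------+-----
2  | Kate  | 3.72
4  | Frank | 3.85
6  | Liam  | 3.14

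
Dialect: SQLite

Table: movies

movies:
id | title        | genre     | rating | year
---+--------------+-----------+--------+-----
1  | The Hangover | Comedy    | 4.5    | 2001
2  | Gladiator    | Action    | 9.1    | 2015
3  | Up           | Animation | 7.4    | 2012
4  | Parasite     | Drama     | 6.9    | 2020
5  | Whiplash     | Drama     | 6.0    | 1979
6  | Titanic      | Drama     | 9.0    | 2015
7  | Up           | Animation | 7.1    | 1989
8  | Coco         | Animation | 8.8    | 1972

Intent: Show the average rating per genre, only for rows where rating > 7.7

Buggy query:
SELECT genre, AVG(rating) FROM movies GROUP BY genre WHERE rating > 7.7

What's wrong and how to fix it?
Bug: Row-level WHERE must come before GROUP BY in the clause order

Fix: Place WHERE between FROM and GROUP BY

Corrected query:
SELECT genre, AVG(rating) FROM movies WHERE rating > 7.7 GROUP BY genre

Result:
genre     | AVG(rating)
----------+------------
Action    | 9.1        
Animation | 8.8        
Drama     | 9          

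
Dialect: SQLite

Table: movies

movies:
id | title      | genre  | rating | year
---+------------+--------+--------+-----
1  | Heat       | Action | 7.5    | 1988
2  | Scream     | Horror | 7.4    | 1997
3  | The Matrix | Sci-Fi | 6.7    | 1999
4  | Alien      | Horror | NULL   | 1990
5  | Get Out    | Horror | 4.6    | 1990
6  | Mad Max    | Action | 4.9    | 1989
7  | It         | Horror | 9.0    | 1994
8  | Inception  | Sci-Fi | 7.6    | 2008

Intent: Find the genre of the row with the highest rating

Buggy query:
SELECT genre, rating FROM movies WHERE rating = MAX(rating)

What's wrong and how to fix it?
Bug: WHERE is evaluated per row; an aggregate over the whole table isn't defined there

Fix: Wrap MAX in a scalar subquery so WHERE compares against a single value

Corrected query:
SELECT genre, rating FROM movies WHERE rating = (SELECT MAX(rating) FROM movies)

Result:
genre  | rating
-------+-------
Horror | 9     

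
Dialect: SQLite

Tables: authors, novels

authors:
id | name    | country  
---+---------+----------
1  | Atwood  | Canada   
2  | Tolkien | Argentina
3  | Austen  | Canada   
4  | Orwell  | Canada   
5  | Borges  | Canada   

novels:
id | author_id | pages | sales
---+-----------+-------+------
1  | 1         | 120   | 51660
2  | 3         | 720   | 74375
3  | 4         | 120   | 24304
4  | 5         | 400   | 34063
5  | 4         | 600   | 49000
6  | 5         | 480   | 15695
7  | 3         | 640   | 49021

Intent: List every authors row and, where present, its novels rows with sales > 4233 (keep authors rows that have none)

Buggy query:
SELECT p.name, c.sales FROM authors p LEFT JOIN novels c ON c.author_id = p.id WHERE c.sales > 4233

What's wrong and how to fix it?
Bug: A WHERE condition on the right-hand table after LEFT JOIN drops unmatched parents

Fix: Move the right-table condition into the ON clause so unmatched parents are kept

Corrected query:
SELECT p.name, c.sales FROM authors p LEFT JOIN novels c ON c.author_id = p.id AND c.sales > 4233

Result:
name    | sales
--------+------
Atwood  | 51660
Tolkien | NULL 
Austen  | 49021
Austen  | 74375
Orwell  | 24304
Orwell  | 49000
Borges  | 15695
Borges  | 34063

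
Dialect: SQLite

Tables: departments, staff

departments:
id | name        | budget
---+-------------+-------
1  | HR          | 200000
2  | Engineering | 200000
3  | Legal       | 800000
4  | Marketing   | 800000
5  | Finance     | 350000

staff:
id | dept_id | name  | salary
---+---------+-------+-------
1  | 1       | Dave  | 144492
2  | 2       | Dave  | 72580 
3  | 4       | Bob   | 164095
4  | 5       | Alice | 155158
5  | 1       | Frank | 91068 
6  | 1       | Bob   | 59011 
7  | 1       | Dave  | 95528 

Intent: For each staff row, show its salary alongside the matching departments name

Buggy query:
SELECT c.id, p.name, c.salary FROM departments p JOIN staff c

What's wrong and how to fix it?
Bug: JOIN with no ON clause produces a cartesian product; every staff row pairs with every departments row

Fix: Add ON c.dept_id = p.id to the JOIN

Corrected query:
SELECT c.id, p.name, c.salary FROM departments p JOIN staff c ON c.dept_id = p.id

Result:
id | name        | salary
---+-------------+-------
1  | HR          | 144492
2  | Engineering | 72580 
3  | Marketing   | 164095
4  | Finance     | 155158
5  | HR          | 91068 
6  | HR          | 59011 
7  | HR          | 95528 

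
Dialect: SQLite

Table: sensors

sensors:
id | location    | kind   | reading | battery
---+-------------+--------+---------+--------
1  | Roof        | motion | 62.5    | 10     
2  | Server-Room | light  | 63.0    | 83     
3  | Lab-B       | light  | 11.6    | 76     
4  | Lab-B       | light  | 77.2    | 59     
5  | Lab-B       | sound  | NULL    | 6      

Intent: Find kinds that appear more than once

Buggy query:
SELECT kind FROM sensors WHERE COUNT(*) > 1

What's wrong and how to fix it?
Bug: COUNT(*) is an aggregate and cannot be used in WHERE

Fix: Group first, then use HAVING for the count condition

Corrected query:
SELECT kind FROM sensors GROUP BY kind HAVING COUNT(*) > 1

Result:
kind 
-----
light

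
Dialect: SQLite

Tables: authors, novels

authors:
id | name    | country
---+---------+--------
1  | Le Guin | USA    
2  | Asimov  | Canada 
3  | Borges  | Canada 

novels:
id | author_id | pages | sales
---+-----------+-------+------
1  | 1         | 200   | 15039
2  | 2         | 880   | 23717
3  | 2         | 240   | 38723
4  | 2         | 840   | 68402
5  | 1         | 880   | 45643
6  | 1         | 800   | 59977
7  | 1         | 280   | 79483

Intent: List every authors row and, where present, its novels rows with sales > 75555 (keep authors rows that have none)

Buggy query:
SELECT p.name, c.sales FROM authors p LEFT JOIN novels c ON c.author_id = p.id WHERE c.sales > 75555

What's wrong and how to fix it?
Bug: A WHERE condition on the right-hand table after LEFT JOIN drops unmatched parents

Fix: Put 'c.sales > 75555' in the JOIN's ON clause instead of WHERE

Corrected query:
SELECT p.name, c.sales FROM authors p LEFT JOIN novels c ON c.author_id = p.id AND c.sales > 75555

Result:
name    | sales
--------+------
Le Guin | 79483
Asimov  | NULL 
Borges  | NULL 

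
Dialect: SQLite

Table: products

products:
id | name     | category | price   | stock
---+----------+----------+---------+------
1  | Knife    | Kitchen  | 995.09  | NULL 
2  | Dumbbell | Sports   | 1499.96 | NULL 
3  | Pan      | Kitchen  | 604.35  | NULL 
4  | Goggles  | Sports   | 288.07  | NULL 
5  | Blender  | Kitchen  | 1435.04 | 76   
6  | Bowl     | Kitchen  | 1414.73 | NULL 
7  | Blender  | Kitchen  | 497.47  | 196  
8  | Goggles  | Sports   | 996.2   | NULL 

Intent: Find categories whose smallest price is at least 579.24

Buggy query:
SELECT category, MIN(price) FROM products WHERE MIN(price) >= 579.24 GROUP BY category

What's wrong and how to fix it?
Bug: Aggregates like MIN are computed per group after WHERE runs

Fix: Use HAVING for the per-group MIN condition

Corrected query:
SELECT category, MIN(price) FROM products GROUP BY category HAVING MIN(price) >= 579.24

Result:
(no rows)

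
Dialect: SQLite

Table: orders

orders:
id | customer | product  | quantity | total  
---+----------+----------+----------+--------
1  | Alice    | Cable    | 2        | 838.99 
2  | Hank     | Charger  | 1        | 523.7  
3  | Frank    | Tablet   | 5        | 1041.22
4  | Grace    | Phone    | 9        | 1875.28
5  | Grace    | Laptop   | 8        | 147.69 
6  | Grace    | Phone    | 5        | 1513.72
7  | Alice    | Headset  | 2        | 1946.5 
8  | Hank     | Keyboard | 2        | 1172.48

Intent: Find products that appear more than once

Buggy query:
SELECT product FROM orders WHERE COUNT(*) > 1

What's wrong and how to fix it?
Bug: WHERE can't reference COUNT(*); aggregates are computed after WHERE

Fix: Group first, then use HAVING for the count condition

Corrected query:
SELECT product FROM orders GROUP BY product HAVING COUNT(*) > 1

Result:
product
-------
Phone  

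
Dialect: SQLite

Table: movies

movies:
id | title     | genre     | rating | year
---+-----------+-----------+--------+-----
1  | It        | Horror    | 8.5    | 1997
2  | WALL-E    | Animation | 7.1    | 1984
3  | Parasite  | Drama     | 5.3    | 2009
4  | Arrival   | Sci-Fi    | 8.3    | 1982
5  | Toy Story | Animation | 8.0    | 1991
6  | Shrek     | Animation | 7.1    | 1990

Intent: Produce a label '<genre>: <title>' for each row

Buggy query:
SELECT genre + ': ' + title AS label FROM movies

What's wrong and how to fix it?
Bug: '+' is numeric addition; on text columns SQLite converts them to 0 instead of concatenating

Fix: Replace + with || to concatenate text

Corrected query:
SELECT genre || ': ' || title AS label FROM movies

Result:
label               
--------------------
Horror: It          
Animation: WALL-E   
Drama: Parasite     
Sci-Fi: Arrival     
Animation: Toy Story
Animation: Shrek    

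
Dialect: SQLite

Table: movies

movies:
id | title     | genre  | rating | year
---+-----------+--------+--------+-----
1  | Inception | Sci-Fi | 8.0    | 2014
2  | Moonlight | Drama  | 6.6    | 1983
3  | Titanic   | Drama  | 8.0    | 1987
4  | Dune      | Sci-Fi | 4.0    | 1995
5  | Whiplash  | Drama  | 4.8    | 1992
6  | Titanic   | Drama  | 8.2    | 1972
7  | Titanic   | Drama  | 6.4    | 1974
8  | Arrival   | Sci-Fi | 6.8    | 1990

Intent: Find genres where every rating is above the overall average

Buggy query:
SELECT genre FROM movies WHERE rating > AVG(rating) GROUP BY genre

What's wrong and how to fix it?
Bug: WHERE evaluates per row before aggregation, so AVG() is unavailable

Fix: Use a subquery for AVG and a HAVING MIN(...) filter so the condition holds for every row in the group

Corrected query:
SELECT genre FROM movies GROUP BY genre HAVING MIN(rating) > (SELECT AVG(rating) FROM movies)

Result:
(no rows)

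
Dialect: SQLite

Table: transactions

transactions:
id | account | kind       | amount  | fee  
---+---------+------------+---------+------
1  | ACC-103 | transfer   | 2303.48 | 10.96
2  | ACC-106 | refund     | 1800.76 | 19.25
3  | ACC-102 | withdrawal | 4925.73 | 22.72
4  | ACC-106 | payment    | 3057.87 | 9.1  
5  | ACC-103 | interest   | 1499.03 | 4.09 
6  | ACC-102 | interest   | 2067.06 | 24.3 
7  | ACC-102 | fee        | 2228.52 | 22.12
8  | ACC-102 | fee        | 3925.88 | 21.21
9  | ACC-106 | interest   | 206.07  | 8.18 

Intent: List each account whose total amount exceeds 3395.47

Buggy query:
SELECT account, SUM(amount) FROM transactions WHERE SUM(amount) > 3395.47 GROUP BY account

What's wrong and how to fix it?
Bug: WHERE runs before GROUP BY, so aggregates aren't available there

Fix: Move the aggregate condition to a HAVING clause

Corrected query:
SELECT account, SUM(amount) FROM transactions GROUP BY account HAVING SUM(amount) > 3395.47

Result:
account | SUM(amount)
--------+------------
ACC-102 | 13147.19   
ACC-103 | 3802.51    
ACC-106 | 5064.7     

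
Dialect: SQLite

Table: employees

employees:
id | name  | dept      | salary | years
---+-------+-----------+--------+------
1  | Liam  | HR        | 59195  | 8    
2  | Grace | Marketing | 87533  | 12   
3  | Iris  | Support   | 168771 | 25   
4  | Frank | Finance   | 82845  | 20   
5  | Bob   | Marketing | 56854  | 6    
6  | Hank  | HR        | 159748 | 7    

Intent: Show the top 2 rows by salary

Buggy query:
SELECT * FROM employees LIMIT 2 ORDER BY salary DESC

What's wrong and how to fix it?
Bug: ORDER BY cannot follow LIMIT; LIMIT is the final clause

Fix: Sort with ORDER BY, then apply LIMIT

Corrected query:
SELECT * FROM employees ORDER BY salary DESC LIMIT 2

Result:
id | name | dept    | salary | years
---+------+---------+--------+------
3  | Iris | Support | 168771 | 25   
6  | Hank | HR      | 159748 | 7    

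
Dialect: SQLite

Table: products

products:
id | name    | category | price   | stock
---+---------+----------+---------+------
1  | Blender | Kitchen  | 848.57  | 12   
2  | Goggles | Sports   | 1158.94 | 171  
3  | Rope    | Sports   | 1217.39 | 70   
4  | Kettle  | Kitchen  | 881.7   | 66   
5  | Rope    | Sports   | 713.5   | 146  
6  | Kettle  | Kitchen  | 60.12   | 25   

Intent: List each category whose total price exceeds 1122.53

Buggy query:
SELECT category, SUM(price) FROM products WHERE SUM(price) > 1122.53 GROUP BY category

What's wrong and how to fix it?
Bug: WHERE runs before GROUP BY, so aggregates aren't available there

Fix: Use HAVING (which filters groups after aggregation) instead of WHERE

Corrected query:
SELECT category, SUM(price) FROM products GROUP BY category HAVING SUM(price) > 1122.53

Result:
category | SUM(price)
---------+-----------
Kitchen  | 1790.39   
Sports   | 3089.83   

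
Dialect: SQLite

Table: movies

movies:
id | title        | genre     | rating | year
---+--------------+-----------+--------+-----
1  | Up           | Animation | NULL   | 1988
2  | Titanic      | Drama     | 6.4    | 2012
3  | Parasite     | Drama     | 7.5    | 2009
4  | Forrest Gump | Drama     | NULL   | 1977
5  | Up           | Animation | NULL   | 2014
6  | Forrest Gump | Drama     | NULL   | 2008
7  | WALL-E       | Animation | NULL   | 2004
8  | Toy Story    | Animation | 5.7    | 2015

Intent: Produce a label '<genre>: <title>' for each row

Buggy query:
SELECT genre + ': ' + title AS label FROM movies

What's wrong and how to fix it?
Bug: SQLite uses || for string concatenation; + coerces text to numbers (yielding 0)

Fix: Replace + with || to concatenate text

Corrected query:
SELECT genre || ': ' || title AS label FROM movies

Result:
label               
--------------------
Animation: Up       
Drama: Titanic      
Drama: Parasite     
Drama: Forrest Gump 
Animation: Up       
Drama: Forrest Gump 
Animation: WALL-E   
Animation: Toy Story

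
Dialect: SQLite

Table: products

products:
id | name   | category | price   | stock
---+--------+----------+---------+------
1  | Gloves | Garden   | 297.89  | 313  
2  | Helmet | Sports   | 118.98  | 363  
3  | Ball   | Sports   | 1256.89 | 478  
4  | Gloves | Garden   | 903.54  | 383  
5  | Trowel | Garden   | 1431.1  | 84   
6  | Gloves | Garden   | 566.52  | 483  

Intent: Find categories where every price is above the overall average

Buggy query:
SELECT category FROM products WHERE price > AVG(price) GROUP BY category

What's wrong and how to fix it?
Bug: AVG() is an aggregate; it can't sit directly in WHERE

Fix: Compute the overall average in a scalar subquery and compare each group's MIN against it in HAVING

Corrected query:
SELECT category FROM products GROUP BY category HAVING MIN(price) > (SELECT AVG(price) FROM products)

Result:
(no rows)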